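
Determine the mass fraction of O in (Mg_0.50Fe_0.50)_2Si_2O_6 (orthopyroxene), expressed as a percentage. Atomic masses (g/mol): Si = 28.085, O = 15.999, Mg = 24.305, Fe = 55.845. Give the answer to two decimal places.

M((Mg_0.50Fe_0.50)_2Si_2O_6) = 232.314 g/mol.
O contributes 6 × 15.999 = 95.994 g per mole.
95.994/232.314 = 0.4132 → 41.32%.

41.32 mass %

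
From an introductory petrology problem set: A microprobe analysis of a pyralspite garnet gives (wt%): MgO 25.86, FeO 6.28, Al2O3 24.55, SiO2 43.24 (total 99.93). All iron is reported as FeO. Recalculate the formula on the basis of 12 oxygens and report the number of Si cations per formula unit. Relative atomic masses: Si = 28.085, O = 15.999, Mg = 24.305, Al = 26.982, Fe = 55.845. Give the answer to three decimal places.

25.86 wt% MgO ÷ 40.304 g/mol = 0.64162 mol, giving 0.64162 Mg and 0.64162 O.
6.28 wt% FeO ÷ 71.844 g/mol = 0.08741 mol, giving 0.08741 Fe and 0.08741 O.
24.55 wt% Al2O3 ÷ 101.961 g/mol = 0.24078 mol, giving 0.48156 Al and 0.72234 O.
43.24 wt% SiO2 ÷ 60.083 g/mol = 0.71967 mol, giving 0.71967 Si and 1.43934 O.
Oxygen sums to 2.89071; scaling by 12/2.89071 = 4.15123 puts the formula on 12 O.
Si: 0.71967 × 4.15123 = 2.988 atoms per formula unit.

2.988 Si apfu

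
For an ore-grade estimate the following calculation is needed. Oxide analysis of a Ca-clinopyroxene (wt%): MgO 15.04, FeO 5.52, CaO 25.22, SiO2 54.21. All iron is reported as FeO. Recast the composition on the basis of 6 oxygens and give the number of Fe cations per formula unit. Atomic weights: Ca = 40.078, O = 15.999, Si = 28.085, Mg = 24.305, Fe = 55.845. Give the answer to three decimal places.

15.04 wt% MgO ÷ 40.304 g/mol = 0.37316 mol, giving 0.37316 Mg and 0.37316 O.
5.52 wt% FeO ÷ 71.844 g/mol = 0.07683 mol, giving 0.07683 Fe and 0.07683 O.
25.22 wt% CaO ÷ 56.077 g/mol = 0.44974 mol, giving 0.44974 Ca and 0.44974 O.
54.21 wt% SiO2 ÷ 60.083 g/mol = 0.90225 mol, giving 0.90225 Si and 1.80450 O.
Oxygen sums to 2.70423; scaling by 6/2.70423 = 2.21875 puts the formula on 6 O.
Fe: 0.07683 × 2.21875 = 0.170 atoms per formula unit.

0.170 Fe apfu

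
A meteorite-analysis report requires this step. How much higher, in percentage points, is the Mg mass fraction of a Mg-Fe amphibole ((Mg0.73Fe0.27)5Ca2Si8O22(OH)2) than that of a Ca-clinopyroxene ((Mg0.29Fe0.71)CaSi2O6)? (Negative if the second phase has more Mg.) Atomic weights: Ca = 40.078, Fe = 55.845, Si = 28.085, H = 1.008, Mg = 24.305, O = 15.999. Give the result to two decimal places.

First mineral: 88.713 g Mg in 854.932 g formula = 10.38 wt% Mg.
Second mineral: 7.048 g Mg in 238.940 g formula = 2.95 wt% Mg.
10.38% − 2.95% gives a difference of 7.43 percentage points.

7.43 percentage points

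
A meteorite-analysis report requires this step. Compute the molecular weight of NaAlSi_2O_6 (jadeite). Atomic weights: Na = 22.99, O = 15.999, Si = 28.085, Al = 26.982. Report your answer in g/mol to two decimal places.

202.14 g/mol

Na: 1 × 22.99 = 22.9900
Al: 1 × 26.982 = 26.9820
Si: 2 × 28.085 = 56.1700
O: 6 × 15.999 = 95.9940
Summing the contributions gives the formula mass.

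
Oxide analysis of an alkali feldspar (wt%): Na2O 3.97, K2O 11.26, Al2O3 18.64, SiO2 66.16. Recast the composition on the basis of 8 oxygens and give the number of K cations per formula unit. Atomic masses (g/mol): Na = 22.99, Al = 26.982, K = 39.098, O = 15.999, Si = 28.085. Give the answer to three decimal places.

Na2O (M=61.979): mol = 0.06405; Na = 0.12810, O = 0.06405.
K2O (M=94.195): mol = 0.11954; K = 0.23908, O = 0.11954.
Al2O3 (M=101.961): mol = 0.18281; Al = 0.36562, O = 0.54843.
SiO2 (M=60.083): mol = 1.10114; Si = 1.10114, O = 2.20228.
ΣO = 2.93430; factor = 8/ΣO = 2.72637.
K apfu = 0.23908 × 2.72637 = 0.652.

0.652 K apfu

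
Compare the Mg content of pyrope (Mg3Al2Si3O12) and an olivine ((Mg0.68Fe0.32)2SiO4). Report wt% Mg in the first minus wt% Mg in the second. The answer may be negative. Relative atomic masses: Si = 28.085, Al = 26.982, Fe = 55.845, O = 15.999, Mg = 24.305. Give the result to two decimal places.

M(Mg3Al2Si3O12) = 403.122 g/mol, so wt% Mg = 72.915/403.122 × 100 = 18.09%.
M((Mg0.68Fe0.32)2SiO4) = 160.877 g/mol, so wt% Mg = 33.055/160.877 × 100 = 20.55%.
18.09 − 20.55 = -2.46 pp.

-2.46 percentage points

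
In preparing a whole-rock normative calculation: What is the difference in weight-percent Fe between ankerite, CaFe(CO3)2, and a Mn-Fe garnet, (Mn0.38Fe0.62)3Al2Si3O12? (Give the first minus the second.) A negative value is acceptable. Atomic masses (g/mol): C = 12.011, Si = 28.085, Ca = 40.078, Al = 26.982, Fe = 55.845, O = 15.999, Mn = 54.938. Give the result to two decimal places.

First mineral: 55.845 g Fe in 215.939 g formula = 25.86 wt% Fe.
Second mineral: 103.872 g Fe in 496.708 g formula = 20.91 wt% Fe.
25.86% − 20.91% gives a difference of 4.95 percentage points.

4.95 percentage points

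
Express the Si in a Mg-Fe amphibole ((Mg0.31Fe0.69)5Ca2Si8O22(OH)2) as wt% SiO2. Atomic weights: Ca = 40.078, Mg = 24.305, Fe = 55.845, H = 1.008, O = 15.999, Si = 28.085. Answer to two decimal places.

52.18 wt%

Formula mass = 921.166 g/mol.
8 Si → 8.0000 mol SiO2 per formula unit; M(SiO2) = 60.083, so SiO2 mass = 480.664 g.
480.664/921.166 × 100 = 52.18 wt%.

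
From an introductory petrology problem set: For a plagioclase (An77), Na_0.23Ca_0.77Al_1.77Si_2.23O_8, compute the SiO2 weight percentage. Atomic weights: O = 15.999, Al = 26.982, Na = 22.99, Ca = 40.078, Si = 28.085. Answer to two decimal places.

Formula mass = 274.527 g/mol.
2.23 Si → 2.2300 mol SiO2 per formula unit; M(SiO2) = 60.083, so SiO2 mass = 133.985 g.
133.985/274.527 × 100 = 48.81 wt%.

48.81 wt%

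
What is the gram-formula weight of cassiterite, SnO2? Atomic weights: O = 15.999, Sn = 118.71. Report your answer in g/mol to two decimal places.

150.71 g/mol

Sn: 1 × 118.71 = 118.7100
O: 2 × 15.999 = 31.9980
Summing the contributions gives the formula mass.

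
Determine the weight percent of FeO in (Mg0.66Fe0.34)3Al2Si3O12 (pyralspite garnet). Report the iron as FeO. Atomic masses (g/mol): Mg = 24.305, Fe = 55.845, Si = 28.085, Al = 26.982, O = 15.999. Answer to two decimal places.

16.83 wt%

Molar mass of (Mg0.66Fe0.34)3Al2Si3O12 = 1.98×24.305 + 1.02×55.845 + 2×26.982 + 3×28.085 + 12×15.999 = 435.293 g/mol.
Each formula unit contains 1.02 Fe, equivalent to 1.02/1 = 1.0200 mol FeO.
M(FeO) = 1×55.845 + 1×15.999 = 71.844 g/mol.
Mass of FeO per formula unit = 1.0200 × 71.844 = 73.281 g.
FeO wt% = 73.281 / 435.293 × 100 = 16.83%.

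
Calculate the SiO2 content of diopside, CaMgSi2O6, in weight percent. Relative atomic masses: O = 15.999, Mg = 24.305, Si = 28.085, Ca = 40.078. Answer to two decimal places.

55.49 wt%

Molar mass of CaMgSi2O6 = 1×40.078 + 1×24.305 + 2×28.085 + 6×15.999 = 216.547 g/mol.
Each formula unit contains 2 Si, equivalent to 2/1 = 2.0000 mol SiO2.
M(SiO2) = 1×28.085 + 2×15.999 = 60.083 g/mol.
Mass of SiO2 per formula unit = 2.0000 × 60.083 = 120.166 g.
SiO2 wt% = 120.166 / 216.547 × 100 = 55.49%.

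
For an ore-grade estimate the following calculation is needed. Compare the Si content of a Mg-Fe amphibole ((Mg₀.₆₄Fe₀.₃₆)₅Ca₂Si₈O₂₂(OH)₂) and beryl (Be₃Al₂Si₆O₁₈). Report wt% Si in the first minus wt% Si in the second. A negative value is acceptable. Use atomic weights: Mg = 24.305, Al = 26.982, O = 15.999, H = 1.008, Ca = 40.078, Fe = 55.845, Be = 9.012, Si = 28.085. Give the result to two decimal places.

-5.50 percentage points

M((Mg₀.₆₄Fe₀.₃₆)₅Ca₂Si₈O₂₂(OH)₂) = 869.125 g/mol, so wt% Si = 224.680/869.125 × 100 = 25.85%.
M(Be₃Al₂Si₆O₁₈) = 537.492 g/mol, so wt% Si = 168.510/537.492 × 100 = 31.35%.
25.85 − 31.35 = -5.50 pp.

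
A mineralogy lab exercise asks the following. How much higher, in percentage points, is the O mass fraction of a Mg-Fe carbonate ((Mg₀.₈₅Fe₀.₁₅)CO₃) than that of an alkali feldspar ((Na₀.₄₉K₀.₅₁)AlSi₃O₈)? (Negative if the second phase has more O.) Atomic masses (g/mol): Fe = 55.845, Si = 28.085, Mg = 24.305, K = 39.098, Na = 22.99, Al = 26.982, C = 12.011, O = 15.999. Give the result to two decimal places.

First mineral: 47.997 g O in 89.044 g formula = 53.90 wt% O.
Second mineral: 127.992 g O in 270.434 g formula = 47.33 wt% O.
53.90% − 47.33% gives a difference of 6.57 percentage points.

6.57 percentage points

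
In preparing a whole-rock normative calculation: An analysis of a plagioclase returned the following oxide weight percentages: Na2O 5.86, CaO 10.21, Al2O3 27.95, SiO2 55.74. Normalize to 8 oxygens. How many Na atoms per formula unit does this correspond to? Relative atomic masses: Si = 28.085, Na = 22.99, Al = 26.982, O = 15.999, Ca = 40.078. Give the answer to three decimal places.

5.86 wt% Na2O ÷ 61.979 g/mol = 0.09455 mol, giving 0.18910 Na and 0.09455 O.
10.21 wt% CaO ÷ 56.077 g/mol = 0.18207 mol, giving 0.18207 Ca and 0.18207 O.
27.95 wt% Al2O3 ÷ 101.961 g/mol = 0.27412 mol, giving 0.54824 Al and 0.82236 O.
55.74 wt% SiO2 ÷ 60.083 g/mol = 0.92772 mol, giving 0.92772 Si and 1.85544 O.
Oxygen sums to 2.95442; scaling by 8/2.95442 = 2.70781 puts the formula on 8 O.
Na: 0.18910 × 2.70781 = 0.512 atoms per formula unit.

0.512 Na apfu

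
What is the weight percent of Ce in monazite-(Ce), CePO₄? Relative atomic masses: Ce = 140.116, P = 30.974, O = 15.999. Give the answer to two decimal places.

59.60 wt%

M(CePO₄) = 235.086 g/mol.
Ce contributes 1 × 140.116 = 140.116 g per mole.
140.116/235.086 = 0.5960 → 59.60%.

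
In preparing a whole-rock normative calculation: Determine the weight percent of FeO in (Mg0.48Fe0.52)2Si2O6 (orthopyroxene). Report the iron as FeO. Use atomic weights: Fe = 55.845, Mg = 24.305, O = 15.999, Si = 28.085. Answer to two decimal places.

31.99 wt%

Formula mass = 233.576 g/mol.
1.04 Fe → 1.0400 mol FeO per formula unit; M(FeO) = 71.844, so FeO mass = 74.718 g.
74.718/233.576 × 100 = 31.99 wt%.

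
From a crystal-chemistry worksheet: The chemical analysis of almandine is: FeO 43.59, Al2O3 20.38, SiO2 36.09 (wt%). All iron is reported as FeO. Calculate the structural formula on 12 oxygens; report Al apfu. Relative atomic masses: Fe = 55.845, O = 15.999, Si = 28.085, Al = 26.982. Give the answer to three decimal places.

1.992 Al apfu

FeO: 43.59/71.844 = 0.60673 mol → 0.60673 mol Fe, 0.60673 mol O.
Al2O3: 20.38/101.961 = 0.19988 mol → 0.39976 mol Al, 0.59964 mol O.
SiO2: 36.09/60.083 = 0.60067 mol → 0.60067 mol Si, 1.20134 mol O.
Total oxygen = 2.40771 mol. Normalization factor = 12/2.40771 = 4.98399.
Al per 12 O = 0.39976 × 4.98399 = 1.992.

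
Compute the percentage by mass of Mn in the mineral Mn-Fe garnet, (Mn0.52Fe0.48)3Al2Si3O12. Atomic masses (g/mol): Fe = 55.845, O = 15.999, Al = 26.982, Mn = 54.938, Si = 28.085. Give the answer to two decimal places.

M((Mn0.52Fe0.48)3Al2Si3O12) = 496.327 g/mol.
Mn contributes 1.56 × 54.938 = 85.703 g per mole.
85.703/496.327 = 0.1727 → 17.27%.

17.27 wt%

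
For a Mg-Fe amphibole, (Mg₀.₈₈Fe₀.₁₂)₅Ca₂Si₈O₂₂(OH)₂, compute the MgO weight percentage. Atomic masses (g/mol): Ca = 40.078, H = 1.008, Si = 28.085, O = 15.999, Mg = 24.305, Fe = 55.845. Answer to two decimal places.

21.33 wt%

Molar mass of (Mg₀.₈₈Fe₀.₁₂)₅Ca₂Si₈O₂₂(OH)₂ = 4.40×24.305 + 0.60×55.845 + 2×40.078 + 8×28.085 + 24×15.999 + 2×1.008 = 831.277 g/mol.
Each formula unit contains 4.40 Mg, equivalent to 4.40/1 = 4.4000 mol MgO.
M(MgO) = 1×24.305 + 1×15.999 = 40.304 g/mol.
Mass of MgO per formula unit = 4.4000 × 40.304 = 177.338 g.
MgO wt% = 177.338 / 831.277 × 100 = 21.33%.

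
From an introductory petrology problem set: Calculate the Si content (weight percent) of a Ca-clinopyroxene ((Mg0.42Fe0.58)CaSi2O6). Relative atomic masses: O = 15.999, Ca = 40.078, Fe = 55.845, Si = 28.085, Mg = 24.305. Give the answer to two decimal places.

Formula mass = 0.42*24.305 + 0.58*55.845 + 1*40.078 + 2*28.085 + 6*15.999 = 234.840 g/mol, of which 56.170 g is Si.
So Si makes up 56.170/234.840 = 0.2392 of the mass, i.e. 23.92%.

23.92 weight percent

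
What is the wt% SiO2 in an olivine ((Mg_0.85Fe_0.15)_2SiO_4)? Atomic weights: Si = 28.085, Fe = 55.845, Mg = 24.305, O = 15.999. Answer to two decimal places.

40.01 wt%

M((Mg_0.85Fe_0.15)_2SiO_4) = 150.153 g/mol; M(SiO2) = 60.083 g/mol.
Moles SiO2 per formula unit = 1 Si ÷ 1 = 1.0000.
SiO2 fraction = (1.0000 × 60.083) / 150.153 = 60.083/150.153 = 0.4001.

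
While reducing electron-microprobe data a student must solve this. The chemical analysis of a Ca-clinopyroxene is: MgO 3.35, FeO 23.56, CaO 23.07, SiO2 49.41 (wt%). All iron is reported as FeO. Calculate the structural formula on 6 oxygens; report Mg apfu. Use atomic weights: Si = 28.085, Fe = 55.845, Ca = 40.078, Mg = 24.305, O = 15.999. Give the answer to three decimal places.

3.35 wt% MgO ÷ 40.304 g/mol = 0.08312 mol, giving 0.08312 Mg and 0.08312 O.
23.56 wt% FeO ÷ 71.844 g/mol = 0.32793 mol, giving 0.32793 Fe and 0.32793 O.
23.07 wt% CaO ÷ 56.077 g/mol = 0.41140 mol, giving 0.41140 Ca and 0.41140 O.
49.41 wt% SiO2 ÷ 60.083 g/mol = 0.82236 mol, giving 0.82236 Si and 1.64472 O.
Oxygen sums to 2.46717; scaling by 6/2.46717 = 2.43194 puts the formula on 6 O.
Mg: 0.08312 × 2.43194 = 0.202 atoms per formula unit.

0.202 Mg apfu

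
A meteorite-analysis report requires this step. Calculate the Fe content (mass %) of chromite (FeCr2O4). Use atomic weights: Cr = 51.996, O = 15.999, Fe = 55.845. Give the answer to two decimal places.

24.95 mass %

Molar mass of FeCr2O4: 1*55.845 + 2*51.996 + 4*15.999 = 223.833 g/mol.
Mass of Fe per formula unit: 1 × 55.845 = 55.845 g.
Weight fraction Fe = 55.845 / 223.833 = 0.2495.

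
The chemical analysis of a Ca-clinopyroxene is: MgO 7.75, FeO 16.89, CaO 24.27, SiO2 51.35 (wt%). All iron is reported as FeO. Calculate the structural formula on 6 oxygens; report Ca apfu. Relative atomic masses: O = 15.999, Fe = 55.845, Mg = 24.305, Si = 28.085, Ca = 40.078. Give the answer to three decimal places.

MgO: 7.75/40.304 = 0.19229 mol → 0.19229 mol Mg, 0.19229 mol O.
FeO: 16.89/71.844 = 0.23509 mol → 0.23509 mol Fe, 0.23509 mol O.
CaO: 24.27/56.077 = 0.43280 mol → 0.43280 mol Ca, 0.43280 mol O.
SiO2: 51.35/60.083 = 0.85465 mol → 0.85465 mol Si, 1.70930 mol O.
Total oxygen = 2.56948 mol. Normalization factor = 6/2.56948 = 2.33510.
Ca per 6 O = 0.43280 × 2.33510 = 1.011.

1.011 Ca apfu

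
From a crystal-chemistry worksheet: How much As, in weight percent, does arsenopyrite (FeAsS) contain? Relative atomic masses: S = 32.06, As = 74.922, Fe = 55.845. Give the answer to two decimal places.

46.01 weight percent

Molar mass of FeAsS: 1×55.845 + 1×74.922 + 1×32.06 = 162.827 g/mol.
Mass of As per formula unit: 1 × 74.922 = 74.922 g.
Weight fraction As = 74.922 / 162.827 = 0.4601.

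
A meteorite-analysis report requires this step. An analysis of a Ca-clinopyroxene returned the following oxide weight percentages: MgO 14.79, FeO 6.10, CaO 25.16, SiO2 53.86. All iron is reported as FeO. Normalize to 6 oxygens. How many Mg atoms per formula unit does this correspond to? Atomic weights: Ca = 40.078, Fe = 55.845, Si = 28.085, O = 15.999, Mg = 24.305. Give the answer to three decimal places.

MgO: 14.79/40.304 = 0.36696 mol → 0.36696 mol Mg, 0.36696 mol O.
FeO: 6.10/71.844 = 0.08491 mol → 0.08491 mol Fe, 0.08491 mol O.
CaO: 25.16/56.077 = 0.44867 mol → 0.44867 mol Ca, 0.44867 mol O.
SiO2: 53.86/60.083 = 0.89643 mol → 0.89643 mol Si, 1.79286 mol O.
Total oxygen = 2.69340 mol. Normalization factor = 6/2.69340 = 2.22767.
Mg per 6 O = 0.36696 × 2.22767 = 0.817.

0.817 Mg apfu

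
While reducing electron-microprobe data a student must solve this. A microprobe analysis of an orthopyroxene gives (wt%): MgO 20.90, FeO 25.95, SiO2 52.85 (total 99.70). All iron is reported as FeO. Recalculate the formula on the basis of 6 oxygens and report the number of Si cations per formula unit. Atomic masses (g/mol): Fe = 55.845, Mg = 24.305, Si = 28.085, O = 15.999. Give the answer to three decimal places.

20.90 wt% MgO ÷ 40.304 g/mol = 0.51856 mol, giving 0.51856 Mg and 0.51856 O.
25.95 wt% FeO ÷ 71.844 g/mol = 0.36120 mol, giving 0.36120 Fe and 0.36120 O.
52.85 wt% SiO2 ÷ 60.083 g/mol = 0.87962 mol, giving 0.87962 Si and 1.75924 O.
Oxygen sums to 2.63900; scaling by 6/2.63900 = 2.27359 puts the formula on 6 O.
Si: 0.87962 × 2.27359 = 2.000 atoms per formula unit.

2.000 Si apfu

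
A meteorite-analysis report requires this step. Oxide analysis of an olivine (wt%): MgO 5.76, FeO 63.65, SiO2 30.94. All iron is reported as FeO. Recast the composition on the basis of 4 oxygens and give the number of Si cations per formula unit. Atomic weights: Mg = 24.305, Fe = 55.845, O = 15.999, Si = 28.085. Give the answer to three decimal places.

MgO: 5.76/40.304 = 0.14291 mol → 0.14291 mol Mg, 0.14291 mol O.
FeO: 63.65/71.844 = 0.88595 mol → 0.88595 mol Fe, 0.88595 mol O.
SiO2: 30.94/60.083 = 0.51495 mol → 0.51495 mol Si, 1.02990 mol O.
Total oxygen = 2.05876 mol. Normalization factor = 4/2.05876 = 1.94292.
Si per 4 O = 0.51495 × 1.94292 = 1.001.

1.001 Si apfu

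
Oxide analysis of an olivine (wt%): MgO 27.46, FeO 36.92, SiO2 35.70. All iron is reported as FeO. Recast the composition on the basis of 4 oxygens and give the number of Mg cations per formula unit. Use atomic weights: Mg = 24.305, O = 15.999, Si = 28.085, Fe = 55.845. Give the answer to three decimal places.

27.46 wt% MgO ÷ 40.304 g/mol = 0.68132 mol, giving 0.68132 Mg and 0.68132 O.
36.92 wt% FeO ÷ 71.844 g/mol = 0.51389 mol, giving 0.51389 Fe and 0.51389 O.
35.70 wt% SiO2 ÷ 60.083 g/mol = 0.59418 mol, giving 0.59418 Si and 1.18836 O.
Oxygen sums to 2.38357; scaling by 4/2.38357 = 1.67816 puts the formula on 4 O.
Mg: 0.68132 × 1.67816 = 1.143 atoms per formula unit.

1.143 Mg apfu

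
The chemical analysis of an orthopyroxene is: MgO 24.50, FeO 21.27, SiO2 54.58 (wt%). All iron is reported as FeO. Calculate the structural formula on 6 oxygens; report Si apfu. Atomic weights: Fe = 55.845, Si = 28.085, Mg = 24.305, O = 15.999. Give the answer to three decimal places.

MgO (M=40.304): mol = 0.60788; Mg = 0.60788, O = 0.60788.
FeO (M=71.844): mol = 0.29606; Fe = 0.29606, O = 0.29606.
SiO2 (M=60.083): mol = 0.90841; Si = 0.90841, O = 1.81682.
ΣO = 2.72076; factor = 6/ΣO = 2.20527.
Si apfu = 0.90841 × 2.20527 = 2.003.

2.003 Si apfu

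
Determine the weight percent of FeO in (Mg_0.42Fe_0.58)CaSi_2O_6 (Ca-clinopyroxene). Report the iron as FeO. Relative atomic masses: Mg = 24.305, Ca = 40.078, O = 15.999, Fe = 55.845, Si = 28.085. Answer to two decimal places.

Formula mass = 234.840 g/mol.
0.58 Fe → 0.5800 mol FeO per formula unit; M(FeO) = 71.844, so FeO mass = 41.670 g.
41.670/234.840 × 100 = 17.74 wt%.

17.74 wt%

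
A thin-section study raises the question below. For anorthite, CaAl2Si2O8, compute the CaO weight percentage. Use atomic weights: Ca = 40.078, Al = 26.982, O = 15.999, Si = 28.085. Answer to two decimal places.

M(CaAl2Si2O8) = 278.204 g/mol; M(CaO) = 56.077 g/mol.
Moles CaO per formula unit = 1 Ca ÷ 1 = 1.0000.
CaO fraction = (1.0000 × 56.077) / 278.204 = 56.077/278.204 = 0.2016.

20.16 wt%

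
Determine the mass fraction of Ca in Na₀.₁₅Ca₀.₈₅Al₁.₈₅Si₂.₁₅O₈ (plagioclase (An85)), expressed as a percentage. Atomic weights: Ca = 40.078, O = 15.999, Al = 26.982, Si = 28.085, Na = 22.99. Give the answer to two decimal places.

12.35 mass %

M(Na₀.₁₅Ca₀.₈₅Al₁.₈₅Si₂.₁₅O₈) = 275.806 g/mol.
Ca contributes 0.85 × 40.078 = 34.066 g per mole.
34.066/275.806 = 0.1235 → 12.35%.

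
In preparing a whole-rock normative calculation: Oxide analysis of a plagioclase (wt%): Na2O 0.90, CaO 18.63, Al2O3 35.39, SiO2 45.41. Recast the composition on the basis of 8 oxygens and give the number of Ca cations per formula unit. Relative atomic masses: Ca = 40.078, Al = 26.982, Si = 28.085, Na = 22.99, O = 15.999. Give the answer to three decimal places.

Na2O: 0.90/61.979 = 0.01452 mol → 0.02904 mol Na, 0.01452 mol O.
CaO: 18.63/56.077 = 0.33222 mol → 0.33222 mol Ca, 0.33222 mol O.
Al2O3: 35.39/101.961 = 0.34709 mol → 0.69418 mol Al, 1.04127 mol O.
SiO2: 45.41/60.083 = 0.75579 mol → 0.75579 mol Si, 1.51158 mol O.
Total oxygen = 2.89959 mol. Normalization factor = 8/2.89959 = 2.75901.
Ca per 8 O = 0.33222 × 2.75901 = 0.917.

0.917 Ca apfu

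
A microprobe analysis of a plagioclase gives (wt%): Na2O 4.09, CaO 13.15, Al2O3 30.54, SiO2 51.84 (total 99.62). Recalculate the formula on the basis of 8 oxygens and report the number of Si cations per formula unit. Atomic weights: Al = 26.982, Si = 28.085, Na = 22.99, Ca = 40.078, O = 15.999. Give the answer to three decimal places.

2.360 Si apfu

Na2O (M=61.979): mol = 0.06599; Na = 0.13198, O = 0.06599.
CaO (M=56.077): mol = 0.23450; Ca = 0.23450, O = 0.23450.
Al2O3 (M=101.961): mol = 0.29953; Al = 0.59906, O = 0.89859.
SiO2 (M=60.083): mol = 0.86281; Si = 0.86281, O = 1.72562.
ΣO = 2.92470; factor = 8/ΣO = 2.73532.
Si apfu = 0.86281 × 2.73532 = 2.360.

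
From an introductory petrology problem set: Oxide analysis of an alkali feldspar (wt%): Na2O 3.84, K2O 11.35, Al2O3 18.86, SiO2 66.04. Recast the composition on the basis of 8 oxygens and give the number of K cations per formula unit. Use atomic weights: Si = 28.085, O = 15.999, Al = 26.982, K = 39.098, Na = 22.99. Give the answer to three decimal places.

0.657 K apfu

Na2O (M=61.979): mol = 0.06196; Na = 0.12392, O = 0.06196.
K2O (M=94.195): mol = 0.12049; K = 0.24098, O = 0.12049.
Al2O3 (M=101.961): mol = 0.18497; Al = 0.36994, O = 0.55491.
SiO2 (M=60.083): mol = 1.09915; Si = 1.09915, O = 2.19830.
ΣO = 2.93566; factor = 8/ΣO = 2.72511.
K apfu = 0.24098 × 2.72511 = 0.657.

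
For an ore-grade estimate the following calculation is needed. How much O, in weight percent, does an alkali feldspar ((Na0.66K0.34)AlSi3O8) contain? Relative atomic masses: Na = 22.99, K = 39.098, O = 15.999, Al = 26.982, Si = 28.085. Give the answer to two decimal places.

M((Na0.66K0.34)AlSi3O8) = 267.696 g/mol.
O contributes 8 × 15.999 = 127.992 g per mole.
127.992/267.696 = 0.4781 → 47.81%.

47.81 weight percent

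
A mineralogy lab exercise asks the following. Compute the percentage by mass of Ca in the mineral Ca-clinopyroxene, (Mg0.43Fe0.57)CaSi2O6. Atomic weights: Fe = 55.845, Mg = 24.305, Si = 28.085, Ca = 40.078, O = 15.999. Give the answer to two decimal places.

Molar mass of (Mg0.43Fe0.57)CaSi2O6: 0.43×24.305 + 0.57×55.845 + 1×40.078 + 2×28.085 + 6×15.999 = 234.525 g/mol.
Mass of Ca per formula unit: 1 × 40.078 = 40.078 g.
Weight fraction Ca = 40.078 / 234.525 = 0.1709.

17.09 wt%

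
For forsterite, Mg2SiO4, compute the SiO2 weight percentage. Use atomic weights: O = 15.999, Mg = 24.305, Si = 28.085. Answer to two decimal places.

Formula mass = 140.691 g/mol.
1 Si → 1.0000 mol SiO2 per formula unit; M(SiO2) = 60.083, so SiO2 mass = 60.083 g.
60.083/140.691 × 100 = 42.71 wt%.

42.71 wt%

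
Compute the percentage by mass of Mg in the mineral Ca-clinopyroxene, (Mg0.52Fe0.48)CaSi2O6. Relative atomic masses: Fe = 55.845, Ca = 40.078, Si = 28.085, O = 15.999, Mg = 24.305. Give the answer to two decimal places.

Formula mass = 0.52·24.305 + 0.48·55.845 + 1·40.078 + 2·28.085 + 6·15.999 = 231.686 g/mol, of which 12.639 g is Mg.
So Mg makes up 12.639/231.686 = 0.0546 of the mass, i.e. 5.46%.

5.46 wt%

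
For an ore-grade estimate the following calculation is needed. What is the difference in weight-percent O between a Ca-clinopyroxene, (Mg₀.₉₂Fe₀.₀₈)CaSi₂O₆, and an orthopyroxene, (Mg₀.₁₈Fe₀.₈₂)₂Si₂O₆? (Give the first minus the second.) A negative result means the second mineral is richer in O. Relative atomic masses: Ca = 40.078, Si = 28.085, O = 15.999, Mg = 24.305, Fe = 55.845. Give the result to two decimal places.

5.80 percentage points

M((Mg₀.₉₂Fe₀.₀₈)CaSi₂O₆) = 219.070 g/mol, so wt% O = 95.994/219.070 × 100 = 43.82%.
M((Mg₀.₁₈Fe₀.₈₂)₂Si₂O₆) = 252.500 g/mol, so wt% O = 95.994/252.500 × 100 = 38.02%.
43.82 − 38.02 = 5.80 pp.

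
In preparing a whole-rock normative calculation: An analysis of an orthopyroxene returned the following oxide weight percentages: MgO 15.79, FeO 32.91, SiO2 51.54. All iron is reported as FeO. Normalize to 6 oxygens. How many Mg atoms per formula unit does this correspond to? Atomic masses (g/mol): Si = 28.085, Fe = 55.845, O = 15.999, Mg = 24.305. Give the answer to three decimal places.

0.916 Mg apfu

MgO (M=40.304): mol = 0.39177; Mg = 0.39177, O = 0.39177.
FeO (M=71.844): mol = 0.45808; Fe = 0.45808, O = 0.45808.
SiO2 (M=60.083): mol = 0.85781; Si = 0.85781, O = 1.71562.
ΣO = 2.56547; factor = 6/ΣO = 2.33875.
Mg apfu = 0.39177 × 2.33875 = 0.916.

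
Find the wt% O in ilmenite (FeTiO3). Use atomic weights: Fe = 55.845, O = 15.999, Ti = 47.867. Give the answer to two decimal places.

31.64 weight percent

Formula mass = 1·55.845 + 1·47.867 + 3·15.999 = 151.709 g/mol, of which 47.997 g is O.
So O makes up 47.997/151.709 = 0.3164 of the mass, i.e. 31.64%.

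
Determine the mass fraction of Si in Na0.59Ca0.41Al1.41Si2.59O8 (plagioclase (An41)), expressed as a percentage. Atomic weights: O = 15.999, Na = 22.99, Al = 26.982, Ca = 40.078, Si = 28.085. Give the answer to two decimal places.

27.06 wt%

Formula mass = 0.59·22.99 + 0.41·40.078 + 1.41·26.982 + 2.59·28.085 + 8·15.999 = 268.773 g/mol, of which 72.740 g is Si.
So Si makes up 72.740/268.773 = 0.2706 of the mass, i.e. 27.06%.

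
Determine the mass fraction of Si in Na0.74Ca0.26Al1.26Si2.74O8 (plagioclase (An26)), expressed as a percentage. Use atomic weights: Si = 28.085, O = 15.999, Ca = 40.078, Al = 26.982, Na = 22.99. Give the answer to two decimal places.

28.89 mass %

Formula mass = 0.74*22.99 + 0.26*40.078 + 1.26*26.982 + 2.74*28.085 + 8*15.999 = 266.375 g/mol, of which 76.953 g is Si.
So Si makes up 76.953/266.375 = 0.2889 of the mass, i.e. 28.89%.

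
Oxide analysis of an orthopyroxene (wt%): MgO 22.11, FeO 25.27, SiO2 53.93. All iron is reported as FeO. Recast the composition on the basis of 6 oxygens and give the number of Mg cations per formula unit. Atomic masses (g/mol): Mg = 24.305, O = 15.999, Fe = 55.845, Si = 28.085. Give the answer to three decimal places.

1.221 Mg apfu

22.11 wt% MgO ÷ 40.304 g/mol = 0.54858 mol, giving 0.54858 Mg and 0.54858 O.
25.27 wt% FeO ÷ 71.844 g/mol = 0.35173 mol, giving 0.35173 Fe and 0.35173 O.
53.93 wt% SiO2 ÷ 60.083 g/mol = 0.89759 mol, giving 0.89759 Si and 1.79518 O.
Oxygen sums to 2.69549; scaling by 6/2.69549 = 2.22594 puts the formula on 6 O.
Mg: 0.54858 × 2.22594 = 1.221 atoms per formula unit.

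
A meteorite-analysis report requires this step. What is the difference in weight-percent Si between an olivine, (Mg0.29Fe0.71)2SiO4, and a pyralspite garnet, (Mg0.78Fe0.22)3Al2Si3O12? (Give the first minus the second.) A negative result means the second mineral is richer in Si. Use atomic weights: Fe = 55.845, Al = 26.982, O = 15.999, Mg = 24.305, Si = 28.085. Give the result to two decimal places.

-4.73 percentage points

M((Mg0.29Fe0.71)2SiO4) = 185.478 g/mol, so wt% Si = 28.085/185.478 × 100 = 15.14%.
M((Mg0.78Fe0.22)3Al2Si3O12) = 423.938 g/mol, so wt% Si = 84.255/423.938 × 100 = 19.87%.
15.14 − 19.87 = -4.73 pp.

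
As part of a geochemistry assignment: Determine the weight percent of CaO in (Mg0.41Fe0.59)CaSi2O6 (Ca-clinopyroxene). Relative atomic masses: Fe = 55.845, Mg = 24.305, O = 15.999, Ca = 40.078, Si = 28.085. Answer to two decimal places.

23.85 wt%

Formula mass = 235.156 g/mol.
1 Ca → 1.0000 mol CaO per formula unit; M(CaO) = 56.077, so CaO mass = 56.077 g.
56.077/235.156 × 100 = 23.85 wt%.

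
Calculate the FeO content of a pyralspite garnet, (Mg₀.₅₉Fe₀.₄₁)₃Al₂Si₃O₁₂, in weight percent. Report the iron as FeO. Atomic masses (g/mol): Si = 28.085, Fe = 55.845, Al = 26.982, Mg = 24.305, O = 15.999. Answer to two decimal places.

20.00 wt%

Molar mass of (Mg₀.₅₉Fe₀.₄₁)₃Al₂Si₃O₁₂ = 1.77*24.305 + 1.23*55.845 + 2*26.982 + 3*28.085 + 12*15.999 = 441.916 g/mol.
Each formula unit contains 1.23 Fe, equivalent to 1.23/1 = 1.2300 mol FeO.
M(FeO) = 1×55.845 + 1×15.999 = 71.844 g/mol.
Mass of FeO per formula unit = 1.2300 × 71.844 = 88.368 g.
FeO wt% = 88.368 / 441.916 × 100 = 20.00%.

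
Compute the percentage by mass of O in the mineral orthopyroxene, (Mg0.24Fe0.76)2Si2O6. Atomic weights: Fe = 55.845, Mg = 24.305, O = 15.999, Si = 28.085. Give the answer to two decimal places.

M((Mg0.24Fe0.76)2Si2O6) = 248.715 g/mol.
O contributes 6 × 15.999 = 95.994 g per mole.
95.994/248.715 = 0.3860 → 38.60%.

38.60 wt%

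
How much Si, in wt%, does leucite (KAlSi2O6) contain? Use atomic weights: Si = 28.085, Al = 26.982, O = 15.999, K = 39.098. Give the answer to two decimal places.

M(KAlSi2O6) = 218.244 g/mol.
Si contributes 2 × 28.085 = 56.170 g per mole.
56.170/218.244 = 0.2574 → 25.74%.

25.74 wt%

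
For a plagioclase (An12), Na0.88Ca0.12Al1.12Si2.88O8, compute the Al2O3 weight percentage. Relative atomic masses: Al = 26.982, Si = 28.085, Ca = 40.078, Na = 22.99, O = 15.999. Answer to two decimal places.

Molar mass of Na0.88Ca0.12Al1.12Si2.88O8 = 0.88*22.99 + 0.12*40.078 + 1.12*26.982 + 2.88*28.085 + 8*15.999 = 264.137 g/mol.
Each formula unit contains 1.12 Al, equivalent to 1.12/2 = 0.5600 mol Al2O3.
M(Al2O3) = 2×26.982 + 3×15.999 = 101.961 g/mol.
Mass of Al2O3 per formula unit = 0.5600 × 101.961 = 57.098 g.
Al2O3 wt% = 57.098 / 264.137 × 100 = 21.62%.

21.62 wt%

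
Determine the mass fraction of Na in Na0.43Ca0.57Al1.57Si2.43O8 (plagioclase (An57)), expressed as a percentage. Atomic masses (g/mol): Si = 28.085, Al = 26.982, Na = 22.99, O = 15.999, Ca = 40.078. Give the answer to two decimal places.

Formula mass = 0.43×22.99 + 0.57×40.078 + 1.57×26.982 + 2.43×28.085 + 8×15.999 = 271.330 g/mol, of which 9.886 g is Na.
So Na makes up 9.886/271.330 = 0.0364 of the mass, i.e. 3.64%.

3.64 wt%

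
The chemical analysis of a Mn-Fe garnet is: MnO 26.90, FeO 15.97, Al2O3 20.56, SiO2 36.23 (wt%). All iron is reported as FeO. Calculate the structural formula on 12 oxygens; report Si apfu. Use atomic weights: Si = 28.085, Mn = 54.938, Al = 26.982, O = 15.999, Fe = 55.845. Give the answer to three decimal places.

MnO (M=70.937): mol = 0.37921; Mn = 0.37921, O = 0.37921.
FeO (M=71.844): mol = 0.22229; Fe = 0.22229, O = 0.22229.
Al2O3 (M=101.961): mol = 0.20165; Al = 0.40330, O = 0.60495.
SiO2 (M=60.083): mol = 0.60300; Si = 0.60300, O = 1.20600.
ΣO = 2.41245; factor = 12/ΣO = 4.97420.
Si apfu = 0.60300 × 4.97420 = 2.999.

2.999 Si apfu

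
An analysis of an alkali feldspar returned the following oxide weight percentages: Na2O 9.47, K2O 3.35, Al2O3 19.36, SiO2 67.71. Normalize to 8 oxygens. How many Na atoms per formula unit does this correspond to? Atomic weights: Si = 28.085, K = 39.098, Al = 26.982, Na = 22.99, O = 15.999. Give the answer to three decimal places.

0.812 Na apfu

Na2O: 9.47/61.979 = 0.15279 mol → 0.30558 mol Na, 0.15279 mol O.
K2O: 3.35/94.195 = 0.03556 mol → 0.07112 mol K, 0.03556 mol O.
Al2O3: 19.36/101.961 = 0.18988 mol → 0.37976 mol Al, 0.56964 mol O.
SiO2: 67.71/60.083 = 1.12694 mol → 1.12694 mol Si, 2.25388 mol O.
Total oxygen = 3.01187 mol. Normalization factor = 8/3.01187 = 2.65616.
Na per 8 O = 0.30558 × 2.65616 = 0.812.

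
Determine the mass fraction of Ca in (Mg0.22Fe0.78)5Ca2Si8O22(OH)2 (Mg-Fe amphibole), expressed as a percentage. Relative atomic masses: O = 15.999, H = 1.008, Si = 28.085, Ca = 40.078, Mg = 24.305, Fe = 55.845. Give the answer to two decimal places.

M((Mg0.22Fe0.78)5Ca2Si8O22(OH)2) = 935.359 g/mol.
Ca contributes 2 × 40.078 = 80.156 g per mole.
80.156/935.359 = 0.0857 → 8.57%.

8.57 wt%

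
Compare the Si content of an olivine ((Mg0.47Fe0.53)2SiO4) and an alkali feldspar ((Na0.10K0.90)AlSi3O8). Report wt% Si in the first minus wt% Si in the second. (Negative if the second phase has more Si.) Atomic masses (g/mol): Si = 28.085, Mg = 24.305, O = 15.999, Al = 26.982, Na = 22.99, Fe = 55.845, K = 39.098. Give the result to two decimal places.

-14.32 percentage points

M((Mg0.47Fe0.53)2SiO4) = 174.123 g/mol, so wt% Si = 28.085/174.123 × 100 = 16.13%.
M((Na0.10K0.90)AlSi3O8) = 276.716 g/mol, so wt% Si = 84.255/276.716 × 100 = 30.45%.
16.13 − 30.45 = -14.32 pp.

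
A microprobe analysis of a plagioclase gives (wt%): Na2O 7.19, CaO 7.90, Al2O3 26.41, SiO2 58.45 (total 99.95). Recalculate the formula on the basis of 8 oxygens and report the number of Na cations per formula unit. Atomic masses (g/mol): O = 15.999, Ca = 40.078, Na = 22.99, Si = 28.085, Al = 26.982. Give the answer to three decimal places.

0.623 Na apfu

Na2O: 7.19/61.979 = 0.11601 mol → 0.23202 mol Na, 0.11601 mol O.
CaO: 7.90/56.077 = 0.14088 mol → 0.14088 mol Ca, 0.14088 mol O.
Al2O3: 26.41/101.961 = 0.25902 mol → 0.51804 mol Al, 0.77706 mol O.
SiO2: 58.45/60.083 = 0.97282 mol → 0.97282 mol Si, 1.94564 mol O.
Total oxygen = 2.97959 mol. Normalization factor = 8/2.97959 = 2.68493.
Na per 8 O = 0.23202 × 2.68493 = 0.623.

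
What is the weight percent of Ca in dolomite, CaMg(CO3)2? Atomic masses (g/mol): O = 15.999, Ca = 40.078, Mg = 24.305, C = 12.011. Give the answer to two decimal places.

Formula mass = 1·40.078 + 1·24.305 + 2·12.011 + 6·15.999 = 184.399 g/mol, of which 40.078 g is Ca.
So Ca makes up 40.078/184.399 = 0.2173 of the mass, i.e. 21.73%.

21.73 weight percent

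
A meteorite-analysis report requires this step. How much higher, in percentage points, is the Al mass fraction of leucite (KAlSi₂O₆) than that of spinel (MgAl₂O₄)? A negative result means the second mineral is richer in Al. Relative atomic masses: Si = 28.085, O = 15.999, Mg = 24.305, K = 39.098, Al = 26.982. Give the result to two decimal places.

M(KAlSi₂O₆) = 218.244 g/mol, so wt% Al = 26.982/218.244 × 100 = 12.36%.
M(MgAl₂O₄) = 142.265 g/mol, so wt% Al = 53.964/142.265 × 100 = 37.93%.
12.36 − 37.93 = -25.57 pp.

-25.57 percentage points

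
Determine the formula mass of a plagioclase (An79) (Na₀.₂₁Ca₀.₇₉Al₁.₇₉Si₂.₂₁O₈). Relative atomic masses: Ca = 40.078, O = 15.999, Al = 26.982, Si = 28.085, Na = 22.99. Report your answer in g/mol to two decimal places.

M = 0.21*22.99 + 0.79*40.078 + 1.79*26.982 + 2.21*28.085 + 8*15.999

274.85 g/mol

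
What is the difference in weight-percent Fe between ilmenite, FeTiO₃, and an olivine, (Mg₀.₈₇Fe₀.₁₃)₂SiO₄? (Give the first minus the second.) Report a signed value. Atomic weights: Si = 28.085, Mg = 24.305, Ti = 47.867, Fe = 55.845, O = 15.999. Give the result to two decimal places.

First mineral: 55.845 g Fe in 151.709 g formula = 36.81 wt% Fe.
Second mineral: 14.520 g Fe in 148.891 g formula = 9.75 wt% Fe.
36.81% − 9.75% gives a difference of 27.06 percentage points.

27.06 percentage points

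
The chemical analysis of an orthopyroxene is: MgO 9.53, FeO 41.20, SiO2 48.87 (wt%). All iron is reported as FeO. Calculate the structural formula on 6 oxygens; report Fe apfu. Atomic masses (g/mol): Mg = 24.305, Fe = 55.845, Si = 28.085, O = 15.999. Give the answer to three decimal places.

1.412 Fe apfu

MgO: 9.53/40.304 = 0.23645 mol → 0.23645 mol Mg, 0.23645 mol O.
FeO: 41.20/71.844 = 0.57346 mol → 0.57346 mol Fe, 0.57346 mol O.
SiO2: 48.87/60.083 = 0.81337 mol → 0.81337 mol Si, 1.62674 mol O.
Total oxygen = 2.43665 mol. Normalization factor = 6/2.43665 = 2.46240.
Fe per 6 O = 0.57346 × 2.46240 = 1.412.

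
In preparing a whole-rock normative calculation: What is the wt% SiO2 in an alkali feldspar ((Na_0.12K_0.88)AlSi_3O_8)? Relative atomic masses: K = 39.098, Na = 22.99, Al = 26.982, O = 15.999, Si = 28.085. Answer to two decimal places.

M((Na_0.12K_0.88)AlSi_3O_8) = 276.394 g/mol; M(SiO2) = 60.083 g/mol.
Moles SiO2 per formula unit = 3 Si ÷ 1 = 3.0000.
SiO2 fraction = (3.0000 × 60.083) / 276.394 = 180.249/276.394 = 0.6521.

65.21 wt%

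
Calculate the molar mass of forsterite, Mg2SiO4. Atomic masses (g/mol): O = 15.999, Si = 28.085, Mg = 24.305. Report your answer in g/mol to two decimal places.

The formula mass is the sum 2*24.305 + 1*28.085 + 4*15.999.

140.69 g/mol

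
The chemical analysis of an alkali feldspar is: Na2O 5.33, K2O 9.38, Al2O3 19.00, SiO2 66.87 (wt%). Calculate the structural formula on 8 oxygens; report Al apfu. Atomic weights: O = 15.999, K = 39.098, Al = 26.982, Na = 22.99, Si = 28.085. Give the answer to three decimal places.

1.004 Al apfu

Na2O (M=61.979): mol = 0.08600; Na = 0.17200, O = 0.08600.
K2O (M=94.195): mol = 0.09958; K = 0.19916, O = 0.09958.
Al2O3 (M=101.961): mol = 0.18635; Al = 0.37270, O = 0.55905.
SiO2 (M=60.083): mol = 1.11296; Si = 1.11296, O = 2.22592.
ΣO = 2.97055; factor = 8/ΣO = 2.69310.
Al apfu = 0.37270 × 2.69310 = 1.004.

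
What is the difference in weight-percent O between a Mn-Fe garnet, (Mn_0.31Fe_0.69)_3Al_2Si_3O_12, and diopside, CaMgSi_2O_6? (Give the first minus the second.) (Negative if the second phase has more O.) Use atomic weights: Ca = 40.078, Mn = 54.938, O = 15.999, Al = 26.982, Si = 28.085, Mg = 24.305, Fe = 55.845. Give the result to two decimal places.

-5.69 percentage points

O in (Mn_0.31Fe_0.69)_3Al_2Si_3O_12: molar mass 496.898 g/mol; 12×15.999 = 191.988 g → 38.64 wt%.
O in CaMgSi_2O_6: molar mass 216.547 g/mol; 6×15.999 = 95.994 g → 44.33 wt%.
Difference = 38.64 − 44.33 = -5.69 percentage points.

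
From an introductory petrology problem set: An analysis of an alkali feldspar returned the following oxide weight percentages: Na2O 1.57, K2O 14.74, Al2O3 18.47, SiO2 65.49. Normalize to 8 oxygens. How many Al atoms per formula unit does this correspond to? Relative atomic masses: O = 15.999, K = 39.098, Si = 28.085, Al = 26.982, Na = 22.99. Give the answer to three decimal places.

0.998 Al apfu

1.57 wt% Na2O ÷ 61.979 g/mol = 0.02533 mol, giving 0.05066 Na and 0.02533 O.
14.74 wt% K2O ÷ 94.195 g/mol = 0.15648 mol, giving 0.31296 K and 0.15648 O.
18.47 wt% Al2O3 ÷ 101.961 g/mol = 0.18115 mol, giving 0.36230 Al and 0.54345 O.
65.49 wt% SiO2 ÷ 60.083 g/mol = 1.08999 mol, giving 1.08999 Si and 2.17998 O.
Oxygen sums to 2.90524; scaling by 8/2.90524 = 2.75365 puts the formula on 8 O.
Al: 0.36230 × 2.75365 = 0.998 atoms per formula unit.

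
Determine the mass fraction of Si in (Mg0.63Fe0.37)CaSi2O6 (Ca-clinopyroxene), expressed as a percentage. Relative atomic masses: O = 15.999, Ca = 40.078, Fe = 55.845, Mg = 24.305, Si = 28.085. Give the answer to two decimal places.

24.61 wt%

Molar mass of (Mg0.63Fe0.37)CaSi2O6: 0.63*24.305 + 0.37*55.845 + 1*40.078 + 2*28.085 + 6*15.999 = 228.217 g/mol.
Mass of Si per formula unit: 2 × 28.085 = 56.170 g.
Weight fraction Si = 56.170 / 228.217 = 0.2461.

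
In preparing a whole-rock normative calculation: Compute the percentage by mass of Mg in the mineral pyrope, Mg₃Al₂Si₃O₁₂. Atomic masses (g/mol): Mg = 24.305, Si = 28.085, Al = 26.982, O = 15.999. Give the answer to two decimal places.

Formula mass = 3·24.305 + 2·26.982 + 3·28.085 + 12·15.999 = 403.122 g/mol, of which 72.915 g is Mg.
So Mg makes up 72.915/403.122 = 0.1809 of the mass, i.e. 18.09%.

18.09 weight percent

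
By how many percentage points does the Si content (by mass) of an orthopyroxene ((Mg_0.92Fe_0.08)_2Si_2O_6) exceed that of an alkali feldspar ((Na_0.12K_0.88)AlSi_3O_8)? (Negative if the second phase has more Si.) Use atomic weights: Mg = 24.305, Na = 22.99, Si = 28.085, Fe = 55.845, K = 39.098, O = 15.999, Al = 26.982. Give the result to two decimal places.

-3.19 percentage points

Si in (Mg_0.92Fe_0.08)_2Si_2O_6: molar mass 205.820 g/mol; 2×28.085 = 56.170 g → 27.29 wt%.
Si in (Na_0.12K_0.88)AlSi_3O_8: molar mass 276.394 g/mol; 3×28.085 = 84.255 g → 30.48 wt%.
Difference = 27.29 − 30.48 = -3.19 percentage points.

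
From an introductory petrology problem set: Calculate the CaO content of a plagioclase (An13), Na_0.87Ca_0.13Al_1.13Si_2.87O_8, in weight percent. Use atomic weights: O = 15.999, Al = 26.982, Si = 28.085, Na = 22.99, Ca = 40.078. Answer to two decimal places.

Formula mass = 264.297 g/mol.
0.13 Ca → 0.1300 mol CaO per formula unit; M(CaO) = 56.077, so CaO mass = 7.290 g.
7.290/264.297 × 100 = 2.76 wt%.

2.76 wt%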